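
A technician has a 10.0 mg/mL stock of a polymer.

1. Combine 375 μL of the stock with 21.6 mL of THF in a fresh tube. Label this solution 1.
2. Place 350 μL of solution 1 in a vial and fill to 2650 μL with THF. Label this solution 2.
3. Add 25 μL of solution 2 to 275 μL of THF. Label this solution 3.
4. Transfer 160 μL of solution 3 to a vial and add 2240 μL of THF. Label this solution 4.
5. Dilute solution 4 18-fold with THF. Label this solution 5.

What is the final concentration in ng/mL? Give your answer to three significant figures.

6.96 ng/mL

Step 1: 375 μL + 21.6 mL = 21975 μL total → factor 21975/375 = 58.6
Step 2: 350 μL brought to 2650 μL → factor 2650/350 = 7.5714
Step 3: 25 μL + 275 μL = 300 μL total → factor 300/25 = 12
Step 4: 160 μL + 2240 μL = 2400 μL total → factor 2400/160 = 15
Step 5: 18-fold → factor 18
Overall dilution factor = 58.6 × 7.5714 × 12 × 15 × 18 = 1.4375 × 10^6
Final = 10.0 mg/mL / 1.4375 × 10^6 = 6.956 × 10^-6 mg/mL = 6.96 ng/mL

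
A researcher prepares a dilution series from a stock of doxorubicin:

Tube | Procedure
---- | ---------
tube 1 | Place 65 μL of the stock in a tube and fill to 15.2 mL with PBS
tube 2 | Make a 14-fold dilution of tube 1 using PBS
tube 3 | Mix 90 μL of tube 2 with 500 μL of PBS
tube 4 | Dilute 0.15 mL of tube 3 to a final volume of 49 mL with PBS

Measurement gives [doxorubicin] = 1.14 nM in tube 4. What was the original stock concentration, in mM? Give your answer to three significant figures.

Step 1: 65 μL brought to 15.2 mL → factor 15200/65 = 233.85
Step 2: 14-fold → factor 14
Step 3: 90 μL + 500 μL = 590 μL total → factor 590/90 = 6.5556
Step 4: 0.15 mL brought to 49 mL → factor 49/0.15 = 326.67
Overall dilution factor = 233.85 × 14 × 6.5556 × 326.67 = 7.0109 × 10^6
Stock = 1.14 nM × 7.0109 × 10^6 = 7.992 × 10^6 nM = 7.99 mM

7.99 mM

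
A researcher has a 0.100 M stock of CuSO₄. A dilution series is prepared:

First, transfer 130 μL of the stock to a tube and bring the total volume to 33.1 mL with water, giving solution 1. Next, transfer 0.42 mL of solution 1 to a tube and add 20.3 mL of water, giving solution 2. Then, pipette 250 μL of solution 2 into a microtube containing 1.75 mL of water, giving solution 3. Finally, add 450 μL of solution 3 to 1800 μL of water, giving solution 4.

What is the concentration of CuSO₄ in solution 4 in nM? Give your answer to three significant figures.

Step 1: 130 μL brought to 33.1 mL → factor 33100/130 = 254.62
Step 2: 0.42 mL + 20.3 mL = 20.72 mL total → factor 20.72/0.42 = 49.333
Step 3: 250 μL + 1.75 mL = 2000 μL total → factor 2000/250 = 8
Step 4: 450 μL + 1800 μL = 2250 μL total → factor 2250/450 = 5
Overall dilution factor = 254.62 × 49.333 × 8 × 5 = 5.0244 × 10^5
Final = 0.100 M / 5.0244 × 10^5 = 1.990 × 10^-7 M = 199 nM

199 nM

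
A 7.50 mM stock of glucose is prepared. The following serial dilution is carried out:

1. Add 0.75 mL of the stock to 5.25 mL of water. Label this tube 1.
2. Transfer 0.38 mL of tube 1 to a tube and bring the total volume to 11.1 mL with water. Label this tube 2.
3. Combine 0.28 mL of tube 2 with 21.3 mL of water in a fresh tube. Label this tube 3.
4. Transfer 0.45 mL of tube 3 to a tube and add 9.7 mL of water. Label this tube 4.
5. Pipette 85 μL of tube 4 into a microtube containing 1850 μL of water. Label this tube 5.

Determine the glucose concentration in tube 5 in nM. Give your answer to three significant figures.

0.811 nM

Step 1: 0.75 mL + 5.25 mL = 6 mL total → factor 6/0.75 = 8
Step 2: 0.38 mL brought to 11.1 mL → factor 11.1/0.38 = 29.211
Step 3: 0.28 mL + 21.3 mL = 21.58 mL total → factor 21.58/0.28 = 77.071
Step 4: 0.45 mL + 9.7 mL = 10.15 mL total → factor 10.15/0.45 = 22.556
Step 5: 85 μL + 1850 μL = 1935 μL total → factor 1935/85 = 22.765
Overall dilution factor = 8 × 29.211 × 77.071 × 22.556 × 22.765 = 9.2478 × 10^6
Final = 7.50 mM / 9.2478 × 10^6 = 8.110 × 10^-7 mM = 0.811 nM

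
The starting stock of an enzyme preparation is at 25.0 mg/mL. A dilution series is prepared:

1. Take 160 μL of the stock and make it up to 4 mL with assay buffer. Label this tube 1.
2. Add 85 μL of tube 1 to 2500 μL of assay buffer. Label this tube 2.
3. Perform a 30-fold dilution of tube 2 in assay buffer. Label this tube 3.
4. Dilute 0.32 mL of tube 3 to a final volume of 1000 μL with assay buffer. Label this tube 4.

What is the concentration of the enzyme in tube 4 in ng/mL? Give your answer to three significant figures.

351 ng/mL

Step 1: 160 μL brought to 4 mL → factor 4000/160 = 25
Step 2: 85 μL + 2500 μL = 2585 μL total → factor 2585/85 = 30.412
Step 3: 30-fold → factor 30
Step 4: 0.32 mL brought to 1000 μL → factor 1/0.32 = 3.125
Overall dilution factor = 25 × 30.412 × 30 × 3.125 = 71278
Final = 25.0 mg/mL / 71278 = 0.0003507 mg/mL = 351 ng/mL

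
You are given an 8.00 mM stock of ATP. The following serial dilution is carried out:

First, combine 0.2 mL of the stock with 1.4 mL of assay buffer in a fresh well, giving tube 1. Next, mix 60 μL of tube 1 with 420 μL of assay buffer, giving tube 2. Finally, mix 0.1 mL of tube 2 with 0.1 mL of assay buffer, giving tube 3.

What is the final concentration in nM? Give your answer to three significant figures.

Step 1: 0.2 mL + 1.4 mL = 1.6 mL total → factor 1.6/0.2 = 8
Step 2: 60 μL + 420 μL = 480 μL total → factor 480/60 = 8
Step 3: 0.1 mL + 0.1 mL = 0.2 mL total → factor 0.2/0.1 = 2
Overall dilution factor = 8 × 8 × 2 = 128
Final = 8.00 mM / 128 = 0.06250 mM = 6.25 × 10^4 nM

6.25 × 10^4 nM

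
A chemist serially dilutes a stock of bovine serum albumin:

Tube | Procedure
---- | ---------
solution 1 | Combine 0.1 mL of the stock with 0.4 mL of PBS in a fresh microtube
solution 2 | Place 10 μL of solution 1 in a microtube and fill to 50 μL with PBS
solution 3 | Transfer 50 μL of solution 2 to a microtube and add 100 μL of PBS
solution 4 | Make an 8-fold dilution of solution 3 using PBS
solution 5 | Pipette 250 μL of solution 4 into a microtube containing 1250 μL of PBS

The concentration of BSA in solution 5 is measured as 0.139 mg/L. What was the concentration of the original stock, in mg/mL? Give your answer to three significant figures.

0.500 mg/mL

Step 1: 0.1 mL + 0.4 mL = 0.5 mL total → factor 0.5/0.1 = 5
Step 2: 10 μL brought to 50 μL → factor 50/10 = 5
Step 3: 50 μL + 100 μL = 150 μL total → factor 150/50 = 3
Step 4: 8-fold → factor 8
Step 5: 250 μL + 1250 μL = 1500 μL total → factor 1500/250 = 6
Overall dilution factor = 5 × 5 × 3 × 8 × 6 = 3600
Stock = 0.139 mg/L × 3600 = 500.4 mg/L = 0.500 mg/mL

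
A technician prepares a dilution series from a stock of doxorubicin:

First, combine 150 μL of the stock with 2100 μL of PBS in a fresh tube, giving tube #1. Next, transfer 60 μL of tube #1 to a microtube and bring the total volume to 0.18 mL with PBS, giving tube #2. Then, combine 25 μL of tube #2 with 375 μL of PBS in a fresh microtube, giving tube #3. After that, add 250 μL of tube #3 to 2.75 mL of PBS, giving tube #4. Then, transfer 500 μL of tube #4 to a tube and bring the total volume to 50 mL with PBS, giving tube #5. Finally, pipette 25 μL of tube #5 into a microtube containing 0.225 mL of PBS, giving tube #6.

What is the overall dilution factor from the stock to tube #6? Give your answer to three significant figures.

8.64 × 10^6

Step 1: 150 μL + 2100 μL = 2250 μL total → factor 2250/150 = 15
Step 2: 60 μL brought to 0.18 mL → factor 180/60 = 3
Step 3: 25 μL + 375 μL = 400 μL total → factor 400/25 = 16
Step 4: 250 μL + 2.75 mL = 3000 μL total → factor 3000/250 = 12
Step 5: 500 μL brought to 50 mL → factor 50000/500 = 100
Step 6: 25 μL + 0.225 mL = 250 μL total → factor 250/25 = 10
Overall dilution factor = 15 × 3 × 16 × 12 × 100 × 10 = 8.64 × 10^6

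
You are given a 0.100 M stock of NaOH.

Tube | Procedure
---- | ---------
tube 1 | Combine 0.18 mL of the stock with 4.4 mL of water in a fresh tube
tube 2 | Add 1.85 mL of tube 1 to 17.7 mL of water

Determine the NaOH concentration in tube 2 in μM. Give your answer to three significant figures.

Step 1: 0.18 mL + 4.4 mL = 4.58 mL total → factor 4.58/0.18 = 25.444
Step 2: 1.85 mL + 17.7 mL = 19.55 mL total → factor 19.55/1.85 = 10.568
Overall dilution factor = 25.444 × 10.568 = 268.89
Final = 0.100 M / 268.89 = 0.0003719 M = 372 μM

372 μM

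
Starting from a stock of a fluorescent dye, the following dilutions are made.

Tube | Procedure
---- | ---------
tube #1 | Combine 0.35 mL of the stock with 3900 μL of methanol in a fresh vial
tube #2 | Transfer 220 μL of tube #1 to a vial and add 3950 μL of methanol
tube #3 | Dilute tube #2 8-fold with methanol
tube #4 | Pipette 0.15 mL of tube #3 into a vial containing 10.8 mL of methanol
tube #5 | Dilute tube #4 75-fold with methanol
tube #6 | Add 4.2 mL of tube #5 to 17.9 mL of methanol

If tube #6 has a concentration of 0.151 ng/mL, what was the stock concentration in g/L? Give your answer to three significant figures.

Step 1: 0.35 mL + 3900 μL = 4.25 mL total → factor 4.25/0.35 = 12.143
Step 2: 220 μL + 3950 μL = 4170 μL total → factor 4170/220 = 18.955
Step 3: 8-fold → factor 8
Step 4: 0.15 mL + 10.8 mL = 10.95 mL total → factor 10.95/0.15 = 73
Step 5: 75-fold → factor 75
Step 6: 4.2 mL + 17.9 mL = 22.1 mL total → factor 22.1/4.2 = 5.2619
Overall dilution factor = 12.143 × 18.955 × 8 × 73 × 75 × 5.2619 = 5.3046 × 10^7
Stock = 0.151 ng/mL × 5.3046 × 10^7 = 8.010 × 10^6 ng/mL = 8.01 g/L

8.01 g/L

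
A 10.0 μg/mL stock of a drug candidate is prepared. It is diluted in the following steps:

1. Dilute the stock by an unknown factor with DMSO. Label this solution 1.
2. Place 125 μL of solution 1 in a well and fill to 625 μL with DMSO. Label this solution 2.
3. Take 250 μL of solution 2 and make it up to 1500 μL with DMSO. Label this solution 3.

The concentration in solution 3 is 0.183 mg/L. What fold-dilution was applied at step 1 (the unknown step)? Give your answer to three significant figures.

Step 1: unknown factor x
Step 2: 125 μL brought to 625 μL → factor 625/125 = 5
Step 3: 250 μL brought to 1500 μL → factor 1500/250 = 6
Product of known-step factors = 30
Overall factor = 10.0 μg/mL / (0.183 mg/L) = 54.645
x = 54.645 / 30 = 1.82

1.82-fold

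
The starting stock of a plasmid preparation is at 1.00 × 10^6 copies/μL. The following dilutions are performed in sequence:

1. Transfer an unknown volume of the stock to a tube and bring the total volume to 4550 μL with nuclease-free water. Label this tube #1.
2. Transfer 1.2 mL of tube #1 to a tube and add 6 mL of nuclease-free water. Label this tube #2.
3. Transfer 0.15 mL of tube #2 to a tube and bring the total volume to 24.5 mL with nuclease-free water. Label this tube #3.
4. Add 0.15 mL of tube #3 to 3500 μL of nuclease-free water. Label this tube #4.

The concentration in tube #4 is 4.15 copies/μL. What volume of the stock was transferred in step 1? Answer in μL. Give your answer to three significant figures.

450 μL

Step 1: v brought to 4550 μL → factor = 4550 μL/v
Step 2: 1.2 mL + 6 mL = 7.2 mL total → factor 7.2/1.2 = 6
Step 3: 0.15 mL brought to 24.5 mL → factor 24.5/0.15 = 163.33
Step 4: 0.15 mL + 3500 μL = 3.65 mL total → factor 3.65/0.15 = 24.333
Product of known-step factors = 23847
Overall factor = 1.00 × 10^6 copies/μL / (4.15 copies/μL) = 2.4096 × 10^5
Step-1 factor = 2.4096 × 10^5 / 23847 = 10.105
v = 4550 μL / 10.105 = 450 μL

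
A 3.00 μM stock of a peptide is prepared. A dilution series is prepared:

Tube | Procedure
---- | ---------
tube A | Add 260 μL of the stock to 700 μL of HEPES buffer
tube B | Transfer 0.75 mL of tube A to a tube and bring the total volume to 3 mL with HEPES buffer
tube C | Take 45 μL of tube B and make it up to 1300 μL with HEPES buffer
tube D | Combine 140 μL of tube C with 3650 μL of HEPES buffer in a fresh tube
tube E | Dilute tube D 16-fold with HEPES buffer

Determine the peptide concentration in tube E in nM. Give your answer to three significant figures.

0.0162 nM

Step 1: 260 μL + 700 μL = 960 μL total → factor 960/260 = 3.6923
Step 2: 0.75 mL brought to 3 mL → factor 3/0.75 = 4
Step 3: 45 μL brought to 1300 μL → factor 1300/45 = 28.889
Step 4: 140 μL + 3650 μL = 3790 μL total → factor 3790/140 = 27.071
Step 5: 16-fold → factor 16
Overall dilution factor = 3.6923 × 4 × 28.889 × 27.071 × 16 = 1.8481 × 10^5
Final = 3.00 μM / 1.8481 × 10^5 = 1.623 × 10^-5 μM = 0.0162 nM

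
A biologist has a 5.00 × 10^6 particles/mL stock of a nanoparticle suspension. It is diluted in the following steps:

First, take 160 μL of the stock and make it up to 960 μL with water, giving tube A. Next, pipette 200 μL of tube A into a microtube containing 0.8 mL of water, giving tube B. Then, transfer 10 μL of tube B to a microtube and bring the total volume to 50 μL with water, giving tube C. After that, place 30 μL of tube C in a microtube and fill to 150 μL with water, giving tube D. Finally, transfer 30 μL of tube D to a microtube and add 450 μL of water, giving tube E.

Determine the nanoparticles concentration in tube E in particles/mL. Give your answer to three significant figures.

417 particles/mL

Step 1: 160 μL brought to 960 μL → factor 960/160 = 6
Step 2: 200 μL + 0.8 mL = 1000 μL total → factor 1000/200 = 5
Step 3: 10 μL brought to 50 μL → factor 50/10 = 5
Step 4: 30 μL brought to 150 μL → factor 150/30 = 5
Step 5: 30 μL + 450 μL = 480 μL total → factor 480/30 = 16
Overall dilution factor = 6 × 5 × 5 × 5 × 16 = 12000
Final = 5.00 × 10^6 particles/mL / 12000 = 417 particles/mL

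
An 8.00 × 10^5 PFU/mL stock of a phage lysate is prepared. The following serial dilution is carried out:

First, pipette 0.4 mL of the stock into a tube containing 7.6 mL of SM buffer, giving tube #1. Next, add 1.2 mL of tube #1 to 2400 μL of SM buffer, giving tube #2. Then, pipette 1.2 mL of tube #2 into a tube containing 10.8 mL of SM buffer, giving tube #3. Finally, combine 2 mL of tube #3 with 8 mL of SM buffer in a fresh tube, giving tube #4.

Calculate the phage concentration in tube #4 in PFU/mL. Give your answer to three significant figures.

Step 1: 0.4 mL + 7.6 mL = 8 mL total → factor 8/0.4 = 20
Step 2: 1.2 mL + 2400 μL = 3.6 mL total → factor 3.6/1.2 = 3
Step 3: 1.2 mL + 10.8 mL = 12 mL total → factor 12/1.2 = 10
Step 4: 2 mL + 8 mL = 10 mL total → factor 10/2 = 5
Dilution factor through tube #4 = 20 × 3 × 10 × 5 = 3000
[tube #4] = 8.00 × 10^5 PFU/mL / 3000 = 267 PFU/mL

267 PFU/mL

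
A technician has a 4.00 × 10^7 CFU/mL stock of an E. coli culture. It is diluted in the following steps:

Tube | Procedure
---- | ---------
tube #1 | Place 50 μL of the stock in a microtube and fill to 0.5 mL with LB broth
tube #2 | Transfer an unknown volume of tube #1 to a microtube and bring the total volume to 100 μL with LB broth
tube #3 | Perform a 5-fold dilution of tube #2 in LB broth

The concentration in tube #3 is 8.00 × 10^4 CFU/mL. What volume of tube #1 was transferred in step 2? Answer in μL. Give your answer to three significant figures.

Step 1: 50 μL brought to 0.5 mL → factor 500/50 = 10
Step 2: v brought to 100 μL → factor = 100 μL/v
Step 3: 5-fold → factor 5
Product of known-step factors = 50
Overall factor = 4.00 × 10^7 CFU/mL / (8.00 × 10^4 CFU/mL) = 500
Step-2 factor = 500 / 50 = 10
v = 100 μL / 10 = 10.0 μL

10.0 μL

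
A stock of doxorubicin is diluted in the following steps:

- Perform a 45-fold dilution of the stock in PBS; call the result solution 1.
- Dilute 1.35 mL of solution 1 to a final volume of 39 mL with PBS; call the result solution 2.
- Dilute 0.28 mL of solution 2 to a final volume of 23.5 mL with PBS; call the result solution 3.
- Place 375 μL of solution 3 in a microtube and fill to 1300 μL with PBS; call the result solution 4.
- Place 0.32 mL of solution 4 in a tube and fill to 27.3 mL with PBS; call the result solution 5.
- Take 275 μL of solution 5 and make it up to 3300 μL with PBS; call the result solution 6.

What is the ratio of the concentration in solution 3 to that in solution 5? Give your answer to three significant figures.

296

Step 1: 45-fold → factor 45
Step 2: 1.35 mL brought to 39 mL → factor 39/1.35 = 28.889
Step 3: 0.28 mL brought to 23.5 mL → factor 23.5/0.28 = 83.929
Step 4: 375 μL brought to 1300 μL → factor 1300/375 = 3.4667
Step 5: 0.32 mL brought to 27.3 mL → factor 27.3/0.32 = 85.312
Dilution factor to solution 3 = 1.0911 × 10^5; to solution 5 = 3.2268 × 10^7
[solution 3]/[solution 5] = (factor to solution 5)/(factor to solution 3) = 3.2268 × 10^7/1.0911 × 10^5 = 296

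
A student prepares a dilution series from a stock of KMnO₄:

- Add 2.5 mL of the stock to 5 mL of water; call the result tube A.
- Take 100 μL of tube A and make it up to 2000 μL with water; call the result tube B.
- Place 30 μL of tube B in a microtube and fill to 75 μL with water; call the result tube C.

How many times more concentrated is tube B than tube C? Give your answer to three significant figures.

Step 1: 2.5 mL + 5 mL = 7.5 mL total → factor 7.5/2.5 = 3
Step 2: 100 μL brought to 2000 μL → factor 2000/100 = 20
Step 3: 30 μL brought to 75 μL → factor 75/30 = 2.5
Dilution factor to tube B = 60; to tube C = 150
[tube B]/[tube C] = (factor to tube C)/(factor to tube B) = 150/60 = 2.50

2.50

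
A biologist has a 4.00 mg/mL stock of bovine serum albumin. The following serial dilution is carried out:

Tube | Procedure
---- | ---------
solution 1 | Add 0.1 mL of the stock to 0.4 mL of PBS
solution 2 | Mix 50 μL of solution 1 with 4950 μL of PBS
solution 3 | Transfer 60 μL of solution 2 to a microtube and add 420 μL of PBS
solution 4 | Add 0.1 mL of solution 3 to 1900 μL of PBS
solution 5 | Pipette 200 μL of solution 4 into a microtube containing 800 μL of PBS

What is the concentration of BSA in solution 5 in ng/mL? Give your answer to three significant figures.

10.0 ng/mL

Step 1: 0.1 mL + 0.4 mL = 0.5 mL total → factor 0.5/0.1 = 5
Step 2: 50 μL + 4950 μL = 5000 μL total → factor 5000/50 = 100
Step 3: 60 μL + 420 μL = 480 μL total → factor 480/60 = 8
Step 4: 0.1 mL + 1900 μL = 2 mL total → factor 2/0.1 = 20
Step 5: 200 μL + 800 μL = 1000 μL total → factor 1000/200 = 5
Overall dilution factor = 5 × 100 × 8 × 20 × 5 = 4 × 10^5
Final = 4.00 mg/mL / 4 × 10^5 = 1.000 × 10^-5 mg/mL = 10.0 ng/mL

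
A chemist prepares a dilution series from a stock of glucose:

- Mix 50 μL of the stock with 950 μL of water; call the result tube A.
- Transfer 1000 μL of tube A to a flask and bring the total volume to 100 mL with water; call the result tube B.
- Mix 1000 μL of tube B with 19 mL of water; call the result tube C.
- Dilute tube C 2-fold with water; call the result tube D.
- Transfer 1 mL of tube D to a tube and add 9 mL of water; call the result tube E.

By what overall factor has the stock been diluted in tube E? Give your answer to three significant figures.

8.00 × 10^5

Step 1: 50 μL + 950 μL = 1000 μL total → factor 1000/50 = 20
Step 2: 1000 μL brought to 100 mL → factor 1 × 10^5/1000 = 100
Step 3: 1000 μL + 19 mL = 20000 μL total → factor 20000/1000 = 20
Step 4: 2-fold → factor 2
Step 5: 1 mL + 9 mL = 10 mL total → factor 10/1 = 10
Overall dilution factor = 20 × 100 × 20 × 2 × 10 = 8 × 10^5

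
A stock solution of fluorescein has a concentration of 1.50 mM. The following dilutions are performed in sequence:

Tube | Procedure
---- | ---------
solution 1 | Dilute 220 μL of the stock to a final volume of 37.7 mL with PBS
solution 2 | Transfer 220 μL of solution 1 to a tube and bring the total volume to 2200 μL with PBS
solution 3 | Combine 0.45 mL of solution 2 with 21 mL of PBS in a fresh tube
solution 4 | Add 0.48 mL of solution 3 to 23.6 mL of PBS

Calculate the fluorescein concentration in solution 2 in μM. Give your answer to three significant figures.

0.875 μM

Step 1: 220 μL brought to 37.7 mL → factor 37700/220 = 171.36
Step 2: 220 μL brought to 2200 μL → factor 2200/220 = 10
Dilution factor through solution 2 = 171.36 × 10 = 1713.6
[solution 2] = 1.50 mM / 1713.6 = 0.0008753 mM = 0.875 μM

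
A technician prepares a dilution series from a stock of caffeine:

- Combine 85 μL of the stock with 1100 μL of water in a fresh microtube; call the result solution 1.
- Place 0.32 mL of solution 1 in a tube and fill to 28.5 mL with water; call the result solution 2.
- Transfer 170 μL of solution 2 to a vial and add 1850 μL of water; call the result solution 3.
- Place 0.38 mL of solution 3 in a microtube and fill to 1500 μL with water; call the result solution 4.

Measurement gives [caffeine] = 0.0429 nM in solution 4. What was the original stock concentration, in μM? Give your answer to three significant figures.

Step 1: 85 μL + 1100 μL = 1185 μL total → factor 1185/85 = 13.941
Step 2: 0.32 mL brought to 28.5 mL → factor 28.5/0.32 = 89.062
Step 3: 170 μL + 1850 μL = 2020 μL total → factor 2020/170 = 11.882
Step 4: 0.38 mL brought to 1500 μL → factor 1.5/0.38 = 3.9474
Overall dilution factor = 13.941 × 89.062 × 11.882 × 3.9474 = 58238
Stock = 0.0429 nM × 58238 = 2498 nM = 2.50 μM

2.50 μM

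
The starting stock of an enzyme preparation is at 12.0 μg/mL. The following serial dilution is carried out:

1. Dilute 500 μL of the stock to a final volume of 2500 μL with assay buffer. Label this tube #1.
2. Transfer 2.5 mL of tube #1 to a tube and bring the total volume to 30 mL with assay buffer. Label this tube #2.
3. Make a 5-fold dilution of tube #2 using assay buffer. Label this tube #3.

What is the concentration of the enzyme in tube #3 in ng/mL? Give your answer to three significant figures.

Step 1: 500 μL brought to 2500 μL → factor 2500/500 = 5
Step 2: 2.5 mL brought to 30 mL → factor 30/2.5 = 12
Step 3: 5-fold → factor 5
Overall dilution factor = 5 × 12 × 5 = 300
Final = 12.0 μg/mL / 300 = 0.04000 μg/mL = 40.0 ng/mL

40.0 ng/mL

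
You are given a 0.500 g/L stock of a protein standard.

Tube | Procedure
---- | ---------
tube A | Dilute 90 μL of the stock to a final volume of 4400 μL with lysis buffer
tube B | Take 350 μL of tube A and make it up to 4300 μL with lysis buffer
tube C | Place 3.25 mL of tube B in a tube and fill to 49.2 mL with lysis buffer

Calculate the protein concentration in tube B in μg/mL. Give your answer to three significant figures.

Step 1: 90 μL brought to 4400 μL → factor 4400/90 = 48.889
Step 2: 350 μL brought to 4300 μL → factor 4300/350 = 12.286
Dilution factor through tube B = 48.889 × 12.286 = 600.63
[tube B] = 0.500 g/L / 600.63 = 0.0008325 g/L = 0.832 μg/mL

0.832 μg/mL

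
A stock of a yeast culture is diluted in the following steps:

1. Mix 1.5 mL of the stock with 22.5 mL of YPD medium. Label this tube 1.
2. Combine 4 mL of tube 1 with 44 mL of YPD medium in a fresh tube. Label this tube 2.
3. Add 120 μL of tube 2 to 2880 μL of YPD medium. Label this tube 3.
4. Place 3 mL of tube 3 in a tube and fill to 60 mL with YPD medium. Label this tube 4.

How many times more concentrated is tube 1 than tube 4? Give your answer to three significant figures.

6.00 × 10^3

Step 1: 1.5 mL + 22.5 mL = 24 mL total → factor 24/1.5 = 16
Step 2: 4 mL + 44 mL = 48 mL total → factor 48/4 = 12
Step 3: 120 μL + 2880 μL = 3000 μL total → factor 3000/120 = 25
Step 4: 3 mL brought to 60 mL → factor 60/3 = 20
Dilution factor to tube 1 = 16; to tube 4 = 96000
[tube 1]/[tube 4] = (factor to tube 4)/(factor to tube 1) = 96000/16 = 6.00 × 10^3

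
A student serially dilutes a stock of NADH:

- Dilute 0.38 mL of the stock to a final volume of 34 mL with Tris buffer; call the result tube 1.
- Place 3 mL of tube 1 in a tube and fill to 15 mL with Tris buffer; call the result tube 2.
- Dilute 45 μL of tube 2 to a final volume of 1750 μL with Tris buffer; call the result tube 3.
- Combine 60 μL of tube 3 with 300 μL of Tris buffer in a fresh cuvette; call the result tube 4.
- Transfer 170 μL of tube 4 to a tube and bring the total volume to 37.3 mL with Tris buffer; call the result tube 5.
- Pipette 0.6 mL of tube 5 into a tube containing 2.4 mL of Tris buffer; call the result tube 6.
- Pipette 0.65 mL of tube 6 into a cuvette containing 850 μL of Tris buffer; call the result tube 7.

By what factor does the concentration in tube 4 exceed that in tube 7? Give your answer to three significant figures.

2.53 × 10^3

Step 1: 0.38 mL brought to 34 mL → factor 34/0.38 = 89.474
Step 2: 3 mL brought to 15 mL → factor 15/3 = 5
Step 3: 45 μL brought to 1750 μL → factor 1750/45 = 38.889
Step 4: 60 μL + 300 μL = 360 μL total → factor 360/60 = 6
Step 5: 170 μL brought to 37.3 mL → factor 37300/170 = 219.41
Step 6: 0.6 mL + 2.4 mL = 3 mL total → factor 3/0.6 = 5
Step 7: 0.65 mL + 850 μL = 1.5 mL total → factor 1.5/0.65 = 2.3077
Dilution factor to tube 4 = 1.0439 × 10^5; to tube 7 = 2.6427 × 10^8
[tube 4]/[tube 7] = (factor to tube 7)/(factor to tube 4) = 2.6427 × 10^8/1.0439 × 10^5 = 2.53 × 10^3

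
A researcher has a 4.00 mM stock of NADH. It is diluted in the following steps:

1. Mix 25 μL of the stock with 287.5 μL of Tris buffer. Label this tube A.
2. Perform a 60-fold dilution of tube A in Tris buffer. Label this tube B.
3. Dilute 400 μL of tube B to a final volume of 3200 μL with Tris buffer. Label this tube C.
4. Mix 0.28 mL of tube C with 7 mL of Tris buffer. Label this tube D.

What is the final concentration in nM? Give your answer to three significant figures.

Step 1: 25 μL + 287.5 μL = 312.5 μL total → factor 312.5/25 = 12.5
Step 2: 60-fold → factor 60
Step 3: 400 μL brought to 3200 μL → factor 3200/400 = 8
Step 4: 0.28 mL + 7 mL = 7.28 mL total → factor 7.28/0.28 = 26
Overall dilution factor = 12.5 × 60 × 8 × 26 = 1.56 × 10^5
Final = 4.00 mM / 1.56 × 10^5 = 2.564 × 10^-5 mM = 25.6 nM

25.6 nM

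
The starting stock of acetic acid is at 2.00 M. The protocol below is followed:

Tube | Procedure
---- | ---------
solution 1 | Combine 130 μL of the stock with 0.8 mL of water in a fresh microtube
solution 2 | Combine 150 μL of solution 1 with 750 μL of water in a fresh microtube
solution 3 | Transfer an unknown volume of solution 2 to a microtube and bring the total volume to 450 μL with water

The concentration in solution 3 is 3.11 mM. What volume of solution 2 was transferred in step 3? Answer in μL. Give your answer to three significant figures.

30.0 μL

Step 1: 130 μL + 0.8 mL = 930 μL total → factor 930/130 = 7.1538
Step 2: 150 μL + 750 μL = 900 μL total → factor 900/150 = 6
Step 3: v brought to 450 μL → factor = 450 μL/v
Product of known-step factors = 42.923
Overall factor = 2.00 M / (3.11 mM) = 643.09
Step-3 factor = 643.09 / 42.923 = 14.982
v = 450 μL / 14.982 = 30.0 μL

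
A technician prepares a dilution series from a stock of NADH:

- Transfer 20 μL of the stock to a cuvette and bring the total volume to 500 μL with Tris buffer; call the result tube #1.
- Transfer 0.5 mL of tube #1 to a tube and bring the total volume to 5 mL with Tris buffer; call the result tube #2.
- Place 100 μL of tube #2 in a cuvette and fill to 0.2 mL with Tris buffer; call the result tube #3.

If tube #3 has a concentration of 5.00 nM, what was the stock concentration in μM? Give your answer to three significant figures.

2.50 μM

Step 1: 20 μL brought to 500 μL → factor 500/20 = 25
Step 2: 0.5 mL brought to 5 mL → factor 5/0.5 = 10
Step 3: 100 μL brought to 0.2 mL → factor 200/100 = 2
Overall dilution factor = 25 × 10 × 2 = 500
Stock = 5.00 nM × 500 = 2500 nM = 2.50 μM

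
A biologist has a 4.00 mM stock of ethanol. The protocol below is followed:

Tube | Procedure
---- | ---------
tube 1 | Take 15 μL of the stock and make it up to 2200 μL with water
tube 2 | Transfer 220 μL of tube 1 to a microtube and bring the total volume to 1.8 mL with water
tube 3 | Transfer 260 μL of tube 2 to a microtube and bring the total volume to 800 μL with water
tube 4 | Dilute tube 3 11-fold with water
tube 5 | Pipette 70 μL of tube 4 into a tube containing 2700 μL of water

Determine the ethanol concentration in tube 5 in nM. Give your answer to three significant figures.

Step 1: 15 μL brought to 2200 μL → factor 2200/15 = 146.67
Step 2: 220 μL brought to 1.8 mL → factor 1800/220 = 8.1818
Step 3: 260 μL brought to 800 μL → factor 800/260 = 3.0769
Step 4: 11-fold → factor 11
Step 5: 70 μL + 2700 μL = 2770 μL total → factor 2770/70 = 39.571
Overall dilution factor = 146.67 × 8.1818 × 3.0769 × 11 × 39.571 = 1.6072 × 10^6
Final = 4.00 mM / 1.6072 × 10^6 = 2.489 × 10^-6 mM = 2.49 nM

2.49 nM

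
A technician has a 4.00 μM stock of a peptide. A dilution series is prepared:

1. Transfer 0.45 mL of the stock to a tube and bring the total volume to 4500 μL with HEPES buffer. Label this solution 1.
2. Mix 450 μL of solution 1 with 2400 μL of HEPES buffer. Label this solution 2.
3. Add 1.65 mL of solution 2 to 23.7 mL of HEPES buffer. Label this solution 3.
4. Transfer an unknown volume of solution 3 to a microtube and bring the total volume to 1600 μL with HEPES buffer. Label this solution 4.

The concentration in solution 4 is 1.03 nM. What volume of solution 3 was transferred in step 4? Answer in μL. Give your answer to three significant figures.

Step 1: 0.45 mL brought to 4500 μL → factor 4.5/0.45 = 10
Step 2: 450 μL + 2400 μL = 2850 μL total → factor 2850/450 = 6.3333
Step 3: 1.65 mL + 23.7 mL = 25.35 mL total → factor 25.35/1.65 = 15.364
Step 4: v brought to 1600 μL → factor = 1600 μL/v
Product of known-step factors = 973.03
Overall factor = 4.00 μM / (1.03 nM) = 3883.5
Step-4 factor = 3883.5 / 973.03 = 3.9911
v = 1600 μL / 3.9911 = 401 μL

401 μL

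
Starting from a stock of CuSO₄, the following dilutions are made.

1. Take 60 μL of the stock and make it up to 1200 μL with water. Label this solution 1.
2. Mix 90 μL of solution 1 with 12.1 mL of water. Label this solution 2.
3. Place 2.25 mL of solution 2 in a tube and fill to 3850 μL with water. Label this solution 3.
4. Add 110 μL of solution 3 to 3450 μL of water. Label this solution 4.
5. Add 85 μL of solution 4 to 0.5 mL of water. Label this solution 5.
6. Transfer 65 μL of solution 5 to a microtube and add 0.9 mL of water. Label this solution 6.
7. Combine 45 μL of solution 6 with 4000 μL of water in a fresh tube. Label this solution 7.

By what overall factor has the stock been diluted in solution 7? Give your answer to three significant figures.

Step 1: 60 μL brought to 1200 μL → factor 1200/60 = 20
Step 2: 90 μL + 12.1 mL = 12190 μL total → factor 12190/90 = 135.44
Step 3: 2.25 mL brought to 3850 μL → factor 3.85/2.25 = 1.7111
Step 4: 110 μL + 3450 μL = 3560 μL total → factor 3560/110 = 32.364
Step 5: 85 μL + 0.5 mL = 585 μL total → factor 585/85 = 6.8824
Step 6: 65 μL + 0.9 mL = 965 μL total → factor 965/65 = 14.846
Step 7: 45 μL + 4000 μL = 4045 μL total → factor 4045/45 = 89.889
Overall dilution factor = 20 × 135.44 × 1.7111 × 32.364 × 6.8824 × 14.846 × 89.889 = 1.3778 × 10^9

1.38 × 10^9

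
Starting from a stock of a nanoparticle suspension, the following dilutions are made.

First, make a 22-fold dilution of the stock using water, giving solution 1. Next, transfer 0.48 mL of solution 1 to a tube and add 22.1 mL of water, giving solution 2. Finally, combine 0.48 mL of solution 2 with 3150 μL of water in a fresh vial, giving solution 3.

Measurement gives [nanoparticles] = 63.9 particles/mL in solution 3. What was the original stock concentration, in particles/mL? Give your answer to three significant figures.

Step 1: 22-fold → factor 22
Step 2: 0.48 mL + 22.1 mL = 22.58 mL total → factor 22.58/0.48 = 47.042
Step 3: 0.48 mL + 3150 μL = 3.63 mL total → factor 3.63/0.48 = 7.5625
Overall dilution factor = 22 × 47.042 × 7.5625 = 7826.6
Stock = 63.9 particles/mL × 7826.6 = 5.00 × 10^5 particles/mL

5.00 × 10^5 particles/mL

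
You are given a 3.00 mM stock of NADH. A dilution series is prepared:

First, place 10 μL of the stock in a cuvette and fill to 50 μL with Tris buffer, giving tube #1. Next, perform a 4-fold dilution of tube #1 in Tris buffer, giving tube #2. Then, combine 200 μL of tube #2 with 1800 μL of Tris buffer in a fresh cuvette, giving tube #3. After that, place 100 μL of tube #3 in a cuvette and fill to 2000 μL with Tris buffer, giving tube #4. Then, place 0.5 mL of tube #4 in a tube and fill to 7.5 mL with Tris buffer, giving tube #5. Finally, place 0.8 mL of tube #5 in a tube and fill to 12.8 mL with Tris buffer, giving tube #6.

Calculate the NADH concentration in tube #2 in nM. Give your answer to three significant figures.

Step 1: 10 μL brought to 50 μL → factor 50/10 = 5
Step 2: 4-fold → factor 4
Dilution factor through tube #2 = 5 × 4 = 20
[tube #2] = 3.00 mM / 20 = 0.1500 mM = 1.50 × 10^5 nM

1.50 × 10^5 nM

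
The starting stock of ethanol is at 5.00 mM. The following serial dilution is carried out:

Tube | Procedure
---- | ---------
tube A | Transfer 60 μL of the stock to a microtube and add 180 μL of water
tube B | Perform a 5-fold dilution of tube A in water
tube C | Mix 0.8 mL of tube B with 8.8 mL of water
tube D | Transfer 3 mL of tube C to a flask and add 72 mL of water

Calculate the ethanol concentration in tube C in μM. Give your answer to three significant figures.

20.8 μM

Step 1: 60 μL + 180 μL = 240 μL total → factor 240/60 = 4
Step 2: 5-fold → factor 5
Step 3: 0.8 mL + 8.8 mL = 9.6 mL total → factor 9.6/0.8 = 12
Dilution factor through tube C = 4 × 5 × 12 = 240
[tube C] = 5.00 mM / 240 = 0.02083 mM = 20.8 μM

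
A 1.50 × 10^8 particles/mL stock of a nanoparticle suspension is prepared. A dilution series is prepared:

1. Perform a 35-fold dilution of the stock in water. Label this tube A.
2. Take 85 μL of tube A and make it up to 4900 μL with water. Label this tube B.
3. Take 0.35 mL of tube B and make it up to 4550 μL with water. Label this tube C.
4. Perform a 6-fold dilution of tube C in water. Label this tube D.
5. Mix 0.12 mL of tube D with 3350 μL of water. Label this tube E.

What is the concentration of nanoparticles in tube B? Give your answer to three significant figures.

Step 1: 35-fold → factor 35
Step 2: 85 μL brought to 4900 μL → factor 4900/85 = 57.647
Dilution factor through tube B = 35 × 57.647 = 2017.6
[tube B] = 1.50 × 10^8 particles/mL / 2017.6 = 7.43 × 10^4 particles/mL

7.43 × 10^4 particles/mL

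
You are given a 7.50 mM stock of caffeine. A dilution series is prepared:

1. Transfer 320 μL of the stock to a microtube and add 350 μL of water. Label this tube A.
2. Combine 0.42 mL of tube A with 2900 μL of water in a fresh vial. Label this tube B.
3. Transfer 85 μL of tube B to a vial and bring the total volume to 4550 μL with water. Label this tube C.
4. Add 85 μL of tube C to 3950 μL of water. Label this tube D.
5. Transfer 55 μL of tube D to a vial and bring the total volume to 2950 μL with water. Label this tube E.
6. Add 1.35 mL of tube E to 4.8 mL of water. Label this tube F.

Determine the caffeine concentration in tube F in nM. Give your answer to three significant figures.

0.730 nM

Step 1: 320 μL + 350 μL = 670 μL total → factor 670/320 = 2.0938
Step 2: 0.42 mL + 2900 μL = 3.32 mL total → factor 3.32/0.42 = 7.9048
Step 3: 85 μL brought to 4550 μL → factor 4550/85 = 53.529
Step 4: 85 μL + 3950 μL = 4035 μL total → factor 4035/85 = 47.471
Step 5: 55 μL brought to 2950 μL → factor 2950/55 = 53.636
Step 6: 1.35 mL + 4.8 mL = 6.15 mL total → factor 6.15/1.35 = 4.5556
Overall dilution factor = 2.0938 × 7.9048 × 53.529 × 47.471 × 53.636 × 4.5556 = 1.0276 × 10^7
Final = 7.50 mM / 1.0276 × 10^7 = 7.298 × 10^-7 mM = 0.730 nM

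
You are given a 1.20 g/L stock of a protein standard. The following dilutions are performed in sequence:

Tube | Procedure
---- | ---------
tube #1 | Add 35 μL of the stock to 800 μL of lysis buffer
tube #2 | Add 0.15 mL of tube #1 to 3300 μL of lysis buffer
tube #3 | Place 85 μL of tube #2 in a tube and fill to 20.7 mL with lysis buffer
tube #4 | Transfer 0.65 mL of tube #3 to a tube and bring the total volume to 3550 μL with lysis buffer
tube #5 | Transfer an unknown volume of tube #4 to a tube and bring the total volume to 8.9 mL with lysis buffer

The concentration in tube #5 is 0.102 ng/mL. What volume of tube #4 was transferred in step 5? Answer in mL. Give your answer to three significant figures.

0.552 mL

Step 1: 35 μL + 800 μL = 835 μL total → factor 835/35 = 23.857
Step 2: 0.15 mL + 3300 μL = 3.45 mL total → factor 3.45/0.15 = 23
Step 3: 85 μL brought to 20.7 mL → factor 20700/85 = 243.53
Step 4: 0.65 mL brought to 3550 μL → factor 3.55/0.65 = 5.4615
Step 5: v brought to 8.9 mL → factor = 8.9 mL/v
Product of known-step factors = 7.2981 × 10^5
Overall factor = 1.20 g/L / (0.102 ng/mL) = 1.1765 × 10^7
Step-5 factor = 1.1765 × 10^7 / 7.2981 × 10^5 = 16.12
v = 8.9 mL / 16.12 = 0.552 mL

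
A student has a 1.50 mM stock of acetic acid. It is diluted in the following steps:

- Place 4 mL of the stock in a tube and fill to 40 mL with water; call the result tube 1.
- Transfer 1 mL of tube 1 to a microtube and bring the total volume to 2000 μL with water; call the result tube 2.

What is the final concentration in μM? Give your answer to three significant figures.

Step 1: 4 mL brought to 40 mL → factor 40/4 = 10
Step 2: 1 mL brought to 2000 μL → factor 2/1 = 2
Overall dilution factor = 10 × 2 = 20
Final = 1.50 mM / 20 = 0.07500 mM = 75.0 μM

75.0 μM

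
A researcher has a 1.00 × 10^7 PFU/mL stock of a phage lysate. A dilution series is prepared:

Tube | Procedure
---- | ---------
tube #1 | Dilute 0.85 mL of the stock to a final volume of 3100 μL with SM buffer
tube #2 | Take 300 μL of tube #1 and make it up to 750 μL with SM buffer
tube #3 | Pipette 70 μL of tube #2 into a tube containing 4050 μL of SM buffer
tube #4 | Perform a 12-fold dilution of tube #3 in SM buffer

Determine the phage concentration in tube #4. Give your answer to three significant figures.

Step 1: 0.85 mL brought to 3100 μL → factor 3.1/0.85 = 3.6471
Step 2: 300 μL brought to 750 μL → factor 750/300 = 2.5
Step 3: 70 μL + 4050 μL = 4120 μL total → factor 4120/70 = 58.857
Step 4: 12-fold → factor 12
Overall dilution factor = 3.6471 × 2.5 × 58.857 × 12 = 6439.7
Final = 1.00 × 10^7 PFU/mL / 6439.7 = 1.55 × 10^3 PFU/mL

1.55 × 10^3 PFU/mL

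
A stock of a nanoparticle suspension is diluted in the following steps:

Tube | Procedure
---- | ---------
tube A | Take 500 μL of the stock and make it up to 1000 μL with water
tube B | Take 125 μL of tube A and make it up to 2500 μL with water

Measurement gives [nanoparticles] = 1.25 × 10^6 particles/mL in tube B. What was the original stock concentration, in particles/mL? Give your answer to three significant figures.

Step 1: 500 μL brought to 1000 μL → factor 1000/500 = 2
Step 2: 125 μL brought to 2500 μL → factor 2500/125 = 20
Overall dilution factor = 2 × 20 = 40
Stock = 1.25 × 10^6 particles/mL × 40 = 5.00 × 10^7 particles/mL

5.00 × 10^7 particles/mL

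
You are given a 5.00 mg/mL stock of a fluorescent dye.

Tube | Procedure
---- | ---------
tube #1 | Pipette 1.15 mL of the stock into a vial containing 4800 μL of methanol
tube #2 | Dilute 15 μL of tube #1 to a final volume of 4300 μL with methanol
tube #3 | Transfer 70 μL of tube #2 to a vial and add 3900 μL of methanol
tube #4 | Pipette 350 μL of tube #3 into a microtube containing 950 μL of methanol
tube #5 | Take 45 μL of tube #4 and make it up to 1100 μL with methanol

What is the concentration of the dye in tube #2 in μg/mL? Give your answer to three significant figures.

3.37 μg/mL

Step 1: 1.15 mL + 4800 μL = 5.95 mL total → factor 5.95/1.15 = 5.1739
Step 2: 15 μL brought to 4300 μL → factor 4300/15 = 286.67
Dilution factor through tube #2 = 5.1739 × 286.67 = 1483.2
[tube #2] = 5.00 mg/mL / 1483.2 = 0.003371 mg/mL = 3.37 μg/mL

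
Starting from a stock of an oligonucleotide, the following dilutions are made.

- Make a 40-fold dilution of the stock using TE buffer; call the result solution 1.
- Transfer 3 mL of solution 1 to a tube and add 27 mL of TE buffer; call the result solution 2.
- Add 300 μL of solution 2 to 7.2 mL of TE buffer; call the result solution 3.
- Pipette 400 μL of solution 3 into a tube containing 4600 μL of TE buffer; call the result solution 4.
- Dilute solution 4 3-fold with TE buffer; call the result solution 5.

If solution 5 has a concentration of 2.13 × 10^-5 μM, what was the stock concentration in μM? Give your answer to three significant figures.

7.99 μM

Step 1: 40-fold → factor 40
Step 2: 3 mL + 27 mL = 30 mL total → factor 30/3 = 10
Step 3: 300 μL + 7.2 mL = 7500 μL total → factor 7500/300 = 25
Step 4: 400 μL + 4600 μL = 5000 μL total → factor 5000/400 = 12.5
Step 5: 3-fold → factor 3
Overall dilution factor = 40 × 10 × 25 × 12.5 × 3 = 3.75 × 10^5
Stock = 2.13 × 10^-5 μM × 3.75 × 10^5 = 7.99 μM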